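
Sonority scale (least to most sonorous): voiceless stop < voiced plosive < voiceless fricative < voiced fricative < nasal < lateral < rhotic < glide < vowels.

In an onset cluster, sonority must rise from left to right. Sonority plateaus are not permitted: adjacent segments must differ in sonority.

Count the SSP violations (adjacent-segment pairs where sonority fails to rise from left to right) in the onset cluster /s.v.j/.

/s/: voiceless fricative = 3.
/v/: voiced fricative = 4.
/j/: glide = 8.
/s/→/v/: 3→4 (rises) — ok.
/v/→/j/: 4→8 (rises) — ok.

0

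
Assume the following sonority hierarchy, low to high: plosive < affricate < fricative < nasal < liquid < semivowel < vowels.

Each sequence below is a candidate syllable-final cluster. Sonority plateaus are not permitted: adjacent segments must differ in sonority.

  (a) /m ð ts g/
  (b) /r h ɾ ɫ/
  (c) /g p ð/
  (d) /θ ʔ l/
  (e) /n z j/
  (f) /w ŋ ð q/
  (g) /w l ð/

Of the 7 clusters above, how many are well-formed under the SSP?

3

(a) /m ð ts g/: profile 4-3-2-1 — obeys.
(b) /r h ɾ ɫ/: profile 5-3-5-5 — violates.
(c) /g p ð/: profile 1-1-3 — violates.
(d) /θ ʔ l/: profile 3-1-5 — violates.
(e) /n z j/: profile 4-3-6 — violates.
(f) /w ŋ ð q/: profile 6-4-3-1 — obeys.
(g) /w l ð/: profile 6-5-3 — obeys.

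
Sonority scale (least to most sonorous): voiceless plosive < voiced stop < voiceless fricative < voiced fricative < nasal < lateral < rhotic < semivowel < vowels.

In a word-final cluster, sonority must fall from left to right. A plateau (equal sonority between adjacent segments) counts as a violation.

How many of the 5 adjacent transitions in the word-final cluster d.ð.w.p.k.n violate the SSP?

4

/d/ is a voiced stop (sonority 2).
/ð/ is a voiced fricative (sonority 4).
/w/ is a semivowel (sonority 8).
/p/ is a voiceless plosive (sonority 1).
/k/ is a voiceless plosive (sonority 1).
/n/ is a nasal (sonority 5).
/d/→/ð/: 2→4 (does not fall) — violation.
/ð/→/w/: 4→8 (does not fall) — violation.
/w/→/p/: 8→1 (falls) — ok.
/p/→/k/: 1→1 (plateau) — violation.
/k/→/n/: 1→5 (does not fall) — violation.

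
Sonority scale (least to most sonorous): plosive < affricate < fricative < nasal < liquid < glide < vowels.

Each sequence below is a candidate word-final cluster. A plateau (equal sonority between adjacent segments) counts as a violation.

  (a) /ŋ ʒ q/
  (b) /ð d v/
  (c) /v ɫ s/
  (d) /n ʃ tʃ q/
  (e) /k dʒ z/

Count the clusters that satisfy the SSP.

2

(a) 4-3-1 → obeys
(b) 3-1-3 → violates
(c) 3-5-3 → violates
(d) 4-3-2-1 → obeys
(e) 1-2-3 → violates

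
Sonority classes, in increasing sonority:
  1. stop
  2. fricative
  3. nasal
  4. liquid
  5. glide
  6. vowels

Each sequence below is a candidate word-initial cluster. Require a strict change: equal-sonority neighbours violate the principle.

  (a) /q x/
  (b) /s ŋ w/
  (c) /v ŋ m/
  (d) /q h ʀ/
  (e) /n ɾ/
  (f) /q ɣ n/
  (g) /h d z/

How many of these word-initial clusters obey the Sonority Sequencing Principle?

(a) 1-2 → obeys
(b) 2-3-5 → obeys
(c) 2-3-3 → violates
(d) 1-2-4 → obeys
(e) 3-4 → obeys
(f) 1-2-3 → obeys
(g) 2-1-2 → violates

5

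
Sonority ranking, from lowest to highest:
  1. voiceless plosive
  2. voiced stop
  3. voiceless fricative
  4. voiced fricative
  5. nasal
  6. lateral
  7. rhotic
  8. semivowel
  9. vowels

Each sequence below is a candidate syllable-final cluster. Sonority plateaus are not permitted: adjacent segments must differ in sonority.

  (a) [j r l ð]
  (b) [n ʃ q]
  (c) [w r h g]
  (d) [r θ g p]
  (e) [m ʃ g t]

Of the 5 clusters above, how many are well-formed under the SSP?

(a) [j r l ð]: profile 8-7-6-4 — obeys.
(b) [n ʃ q]: profile 5-3-1 — obeys.
(c) [w r h g]: profile 8-7-3-2 — obeys.
(d) [r θ g p]: profile 7-3-2-1 — obeys.
(e) [m ʃ g t]: profile 5-3-2-1 — obeys.

5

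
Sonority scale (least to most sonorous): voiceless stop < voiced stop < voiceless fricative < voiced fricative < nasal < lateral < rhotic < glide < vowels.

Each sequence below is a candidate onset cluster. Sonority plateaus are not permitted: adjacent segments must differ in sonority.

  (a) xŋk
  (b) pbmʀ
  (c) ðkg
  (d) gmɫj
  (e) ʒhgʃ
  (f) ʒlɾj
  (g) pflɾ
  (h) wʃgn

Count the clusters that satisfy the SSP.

(a) sonority 3-5-1: ill-formed.
(b) sonority 1-2-5-7: well-formed.
(c) sonority 4-1-2: ill-formed.
(d) sonority 2-5-6-8: well-formed.
(e) sonority 4-3-2-3: ill-formed.
(f) sonority 4-6-7-8: well-formed.
(g) sonority 1-3-6-7: well-formed.
(h) sonority 8-3-2-5: ill-formed.

4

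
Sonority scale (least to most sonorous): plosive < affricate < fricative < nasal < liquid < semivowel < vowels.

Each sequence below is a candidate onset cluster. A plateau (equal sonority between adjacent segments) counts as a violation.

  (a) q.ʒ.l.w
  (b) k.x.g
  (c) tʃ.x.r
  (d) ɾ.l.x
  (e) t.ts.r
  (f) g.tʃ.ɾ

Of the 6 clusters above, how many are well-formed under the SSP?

(a) q.ʒ.l.w: profile 1-3-5-6 — obeys.
(b) k.x.g: profile 1-3-1 — violates.
(c) tʃ.x.r: profile 2-3-5 — obeys.
(d) ɾ.l.x: profile 5-5-3 — violates.
(e) t.ts.r: profile 1-2-5 — obeys.
(f) g.tʃ.ɾ: profile 1-2-5 — obeys.

4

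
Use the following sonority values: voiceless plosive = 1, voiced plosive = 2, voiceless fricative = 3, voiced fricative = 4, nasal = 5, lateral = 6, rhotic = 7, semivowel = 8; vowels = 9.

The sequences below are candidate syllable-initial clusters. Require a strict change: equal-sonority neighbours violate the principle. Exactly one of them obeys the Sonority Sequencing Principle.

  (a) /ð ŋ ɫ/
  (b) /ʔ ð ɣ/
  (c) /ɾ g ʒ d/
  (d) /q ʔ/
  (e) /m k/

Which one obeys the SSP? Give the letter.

(a) sonority 4-5-6: well-formed.
(b) sonority 1-4-4: ill-formed.
(c) sonority 7-2-4-2: ill-formed.
(d) sonority 1-1: ill-formed.
(e) sonority 5-1: ill-formed.

a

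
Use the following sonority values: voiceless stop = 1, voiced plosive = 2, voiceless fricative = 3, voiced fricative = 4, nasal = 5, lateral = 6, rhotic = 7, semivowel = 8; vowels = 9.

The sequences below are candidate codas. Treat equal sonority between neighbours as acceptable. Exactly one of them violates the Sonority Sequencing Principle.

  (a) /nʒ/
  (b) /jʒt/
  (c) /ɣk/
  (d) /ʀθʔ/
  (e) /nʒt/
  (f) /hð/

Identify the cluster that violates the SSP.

(a) sonority 5-4: well-formed.
(b) sonority 8-4-1: well-formed.
(c) sonority 4-1: well-formed.
(d) sonority 7-3-1: well-formed.
(e) sonority 5-4-1: well-formed.
(f) sonority 3-4: ill-formed.

f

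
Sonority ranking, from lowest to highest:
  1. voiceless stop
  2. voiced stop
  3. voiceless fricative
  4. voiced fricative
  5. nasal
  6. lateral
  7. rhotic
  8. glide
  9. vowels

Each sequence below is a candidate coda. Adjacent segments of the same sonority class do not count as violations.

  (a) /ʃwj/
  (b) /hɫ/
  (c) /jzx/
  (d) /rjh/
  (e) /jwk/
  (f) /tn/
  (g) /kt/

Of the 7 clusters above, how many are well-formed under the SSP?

3

(a) sonority 3-8-8: ill-formed.
(b) sonority 3-6: ill-formed.
(c) sonority 8-4-3: well-formed.
(d) sonority 7-8-3: ill-formed.
(e) sonority 8-8-1: well-formed.
(f) sonority 1-5: ill-formed.
(g) sonority 1-1: well-formed.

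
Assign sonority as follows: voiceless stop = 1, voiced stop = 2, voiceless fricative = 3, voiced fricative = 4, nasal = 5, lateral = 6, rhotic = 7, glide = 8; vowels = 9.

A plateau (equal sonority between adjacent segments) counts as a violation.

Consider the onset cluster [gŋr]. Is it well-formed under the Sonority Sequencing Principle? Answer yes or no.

/g/: voiced stop = 2.
/ŋ/: nasal = 5.
/r/: rhotic = 7.
The profile 2-5-7 strictly rises, so the onset cluster satisfies the SSP.

yes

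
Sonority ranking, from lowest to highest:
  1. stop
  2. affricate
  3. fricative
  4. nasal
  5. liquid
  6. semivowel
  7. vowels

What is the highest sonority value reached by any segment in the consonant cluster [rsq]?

5

/r/: liquid = 5.
/s/: fricative = 3.
/q/: stop = 1.
The maximum is 5.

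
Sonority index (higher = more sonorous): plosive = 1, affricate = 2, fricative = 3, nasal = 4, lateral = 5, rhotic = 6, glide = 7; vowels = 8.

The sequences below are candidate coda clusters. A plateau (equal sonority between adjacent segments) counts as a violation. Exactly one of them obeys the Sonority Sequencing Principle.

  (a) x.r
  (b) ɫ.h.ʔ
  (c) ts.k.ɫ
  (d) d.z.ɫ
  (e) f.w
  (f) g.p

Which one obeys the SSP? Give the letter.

b

(a) x.r: profile 3-6 — violates.
(b) ɫ.h.ʔ: profile 5-3-1 — obeys.
(c) ts.k.ɫ: profile 2-1-5 — violates.
(d) d.z.ɫ: profile 1-3-5 — violates.
(e) f.w: profile 3-7 — violates.
(f) g.p: profile 1-1 — violates.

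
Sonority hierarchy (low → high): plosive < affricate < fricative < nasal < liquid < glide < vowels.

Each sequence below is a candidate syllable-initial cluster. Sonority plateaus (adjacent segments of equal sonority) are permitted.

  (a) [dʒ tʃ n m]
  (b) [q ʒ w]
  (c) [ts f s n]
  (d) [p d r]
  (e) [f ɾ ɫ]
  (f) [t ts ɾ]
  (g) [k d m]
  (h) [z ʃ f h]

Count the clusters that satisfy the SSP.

(a) sonority 2-2-4-4: well-formed.
(b) sonority 1-3-6: well-formed.
(c) sonority 2-3-3-4: well-formed.
(d) sonority 1-1-5: well-formed.
(e) sonority 3-5-5: well-formed.
(f) sonority 1-2-5: well-formed.
(g) sonority 1-1-4: well-formed.
(h) sonority 3-3-3-3: well-formed.

8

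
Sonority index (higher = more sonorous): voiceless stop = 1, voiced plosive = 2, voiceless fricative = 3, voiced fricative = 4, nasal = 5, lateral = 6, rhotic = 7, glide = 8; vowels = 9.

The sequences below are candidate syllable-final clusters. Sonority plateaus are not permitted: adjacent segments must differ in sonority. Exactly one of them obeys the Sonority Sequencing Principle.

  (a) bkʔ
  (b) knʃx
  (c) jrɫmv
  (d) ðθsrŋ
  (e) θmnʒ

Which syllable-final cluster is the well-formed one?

(a) bkʔ: profile 2-1-1 — violates.
(b) knʃx: profile 1-5-3-3 — violates.
(c) jrɫmv: profile 8-7-6-5-4 — obeys.
(d) ðθsrŋ: profile 4-3-3-7-5 — violates.
(e) θmnʒ: profile 3-5-5-4 — violates.

c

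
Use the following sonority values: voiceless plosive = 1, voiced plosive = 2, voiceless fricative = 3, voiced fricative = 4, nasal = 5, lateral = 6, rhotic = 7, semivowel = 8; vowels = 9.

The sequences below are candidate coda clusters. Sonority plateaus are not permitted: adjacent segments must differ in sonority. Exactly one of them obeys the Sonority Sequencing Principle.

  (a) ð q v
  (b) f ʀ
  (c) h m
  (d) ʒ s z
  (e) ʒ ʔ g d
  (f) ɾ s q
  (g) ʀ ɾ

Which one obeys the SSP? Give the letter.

f

(a) ð q v: profile 4-1-4 — violates.
(b) f ʀ: profile 3-7 — violates.
(c) h m: profile 3-5 — violates.
(d) ʒ s z: profile 4-3-4 — violates.
(e) ʒ ʔ g d: profile 4-1-2-2 — violates.
(f) ɾ s q: profile 7-3-1 — obeys.
(g) ʀ ɾ: profile 7-7 — violates.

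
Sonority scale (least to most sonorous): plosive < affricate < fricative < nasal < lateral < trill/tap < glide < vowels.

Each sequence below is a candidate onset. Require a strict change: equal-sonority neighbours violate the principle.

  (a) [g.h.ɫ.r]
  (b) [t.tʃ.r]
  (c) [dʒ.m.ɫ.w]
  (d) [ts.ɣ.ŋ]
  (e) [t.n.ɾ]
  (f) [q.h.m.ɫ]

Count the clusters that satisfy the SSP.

6

(a) [g.h.ɫ.r]: profile 1-3-5-6 — obeys.
(b) [t.tʃ.r]: profile 1-2-6 — obeys.
(c) [dʒ.m.ɫ.w]: profile 2-4-5-7 — obeys.
(d) [ts.ɣ.ŋ]: profile 2-3-4 — obeys.
(e) [t.n.ɾ]: profile 1-4-6 — obeys.
(f) [q.h.m.ɫ]: profile 1-3-4-5 — obeys.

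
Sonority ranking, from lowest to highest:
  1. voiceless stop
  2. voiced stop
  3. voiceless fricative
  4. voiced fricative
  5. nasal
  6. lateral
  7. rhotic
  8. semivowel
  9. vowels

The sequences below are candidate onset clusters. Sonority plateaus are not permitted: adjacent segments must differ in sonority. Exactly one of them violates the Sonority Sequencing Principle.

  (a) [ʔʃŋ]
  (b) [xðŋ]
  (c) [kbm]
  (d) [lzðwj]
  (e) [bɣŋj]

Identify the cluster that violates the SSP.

d

(a) [ʔʃŋ]: profile 1-3-5 — obeys.
(b) [xðŋ]: profile 3-4-5 — obeys.
(c) [kbm]: profile 1-2-5 — obeys.
(d) [lzðwj]: profile 6-4-4-8-8 — violates.
(e) [bɣŋj]: profile 2-4-5-8 — obeys.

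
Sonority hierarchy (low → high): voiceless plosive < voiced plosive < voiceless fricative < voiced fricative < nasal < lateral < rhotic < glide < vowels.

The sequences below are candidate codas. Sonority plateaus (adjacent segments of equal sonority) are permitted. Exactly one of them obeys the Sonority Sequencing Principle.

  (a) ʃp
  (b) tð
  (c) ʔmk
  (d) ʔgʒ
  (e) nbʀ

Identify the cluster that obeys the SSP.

(a) sonority 3-1: well-formed.
(b) sonority 1-4: ill-formed.
(c) sonority 1-5-1: ill-formed.
(d) sonority 1-2-4: ill-formed.
(e) sonority 5-2-7: ill-formed.

a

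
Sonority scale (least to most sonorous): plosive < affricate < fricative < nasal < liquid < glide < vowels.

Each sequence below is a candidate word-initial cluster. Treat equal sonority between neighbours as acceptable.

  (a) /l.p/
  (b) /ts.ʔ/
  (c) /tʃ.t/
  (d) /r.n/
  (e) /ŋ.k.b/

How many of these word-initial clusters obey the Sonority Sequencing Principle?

0

(a) sonority 5-1: ill-formed.
(b) sonority 2-1: ill-formed.
(c) sonority 2-1: ill-formed.
(d) sonority 5-4: ill-formed.
(e) sonority 4-1-1: ill-formed.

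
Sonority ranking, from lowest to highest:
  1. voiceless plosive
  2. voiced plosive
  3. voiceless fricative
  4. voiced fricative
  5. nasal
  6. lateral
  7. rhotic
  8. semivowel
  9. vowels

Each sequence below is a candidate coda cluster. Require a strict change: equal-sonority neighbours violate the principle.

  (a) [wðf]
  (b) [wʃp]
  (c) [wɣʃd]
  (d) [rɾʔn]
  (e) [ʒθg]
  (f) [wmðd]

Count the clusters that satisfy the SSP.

5

(a) [wðf]: profile 8-4-3 — obeys.
(b) [wʃp]: profile 8-3-1 — obeys.
(c) [wɣʃd]: profile 8-4-3-2 — obeys.
(d) [rɾʔn]: profile 7-7-1-5 — violates.
(e) [ʒθg]: profile 4-3-2 — obeys.
(f) [wmðd]: profile 8-5-4-2 — obeys.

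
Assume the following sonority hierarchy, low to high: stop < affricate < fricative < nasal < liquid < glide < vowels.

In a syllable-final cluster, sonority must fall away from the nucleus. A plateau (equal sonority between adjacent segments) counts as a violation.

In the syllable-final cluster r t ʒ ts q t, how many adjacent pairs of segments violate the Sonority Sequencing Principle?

2

/r/ — liquid, sonority 5.
/t/ — stop, sonority 1.
/ʒ/ — fricative, sonority 3.
/ts/ — affricate, sonority 2.
/q/ — stop, sonority 1.
/t/ — stop, sonority 1.
/r/→/t/: 5→1 (falls) — ok.
/t/→/ʒ/: 1→3 (does not fall) — violation.
/ʒ/→/ts/: 3→2 (falls) — ok.
/ts/→/q/: 2→1 (falls) — ok.
/q/→/t/: 1→1 (plateau) — violation.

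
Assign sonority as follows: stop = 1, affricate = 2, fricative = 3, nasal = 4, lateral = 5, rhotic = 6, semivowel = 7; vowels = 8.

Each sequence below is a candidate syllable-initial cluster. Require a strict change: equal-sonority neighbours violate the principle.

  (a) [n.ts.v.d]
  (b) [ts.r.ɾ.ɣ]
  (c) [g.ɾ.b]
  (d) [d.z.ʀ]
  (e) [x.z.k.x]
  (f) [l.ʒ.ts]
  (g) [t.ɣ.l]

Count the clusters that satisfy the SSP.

2

(a) 4-2-3-1 → violates
(b) 2-6-6-3 → violates
(c) 1-6-1 → violates
(d) 1-3-6 → obeys
(e) 3-3-1-3 → violates
(f) 5-3-2 → violates
(g) 1-3-5 → obeys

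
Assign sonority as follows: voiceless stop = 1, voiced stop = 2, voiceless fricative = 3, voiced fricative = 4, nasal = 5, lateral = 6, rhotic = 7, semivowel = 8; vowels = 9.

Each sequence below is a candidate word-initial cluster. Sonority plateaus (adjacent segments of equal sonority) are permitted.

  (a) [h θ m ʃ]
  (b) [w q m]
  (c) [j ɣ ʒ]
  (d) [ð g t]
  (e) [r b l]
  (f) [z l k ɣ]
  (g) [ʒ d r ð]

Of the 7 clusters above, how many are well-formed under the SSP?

0

(a) 3-3-5-3 → violates
(b) 8-1-5 → violates
(c) 8-4-4 → violates
(d) 4-2-1 → violates
(e) 7-2-6 → violates
(f) 4-6-1-4 → violates
(g) 4-2-7-4 → violates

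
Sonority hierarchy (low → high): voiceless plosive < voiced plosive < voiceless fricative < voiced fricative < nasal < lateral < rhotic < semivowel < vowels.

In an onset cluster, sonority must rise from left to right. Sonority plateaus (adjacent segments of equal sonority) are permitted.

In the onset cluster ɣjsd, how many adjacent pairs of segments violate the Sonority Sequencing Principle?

/ɣ/ is a voiced fricative (sonority 4).
/j/ is a semivowel (sonority 8).
/s/ is a voiceless fricative (sonority 3).
/d/ is a voiced plosive (sonority 2).
/ɣ/→/j/: 4→8 (rises) — ok.
/j/→/s/: 8→3 (does not rise) — violation.
/s/→/d/: 3→2 (does not rise) — violation.

2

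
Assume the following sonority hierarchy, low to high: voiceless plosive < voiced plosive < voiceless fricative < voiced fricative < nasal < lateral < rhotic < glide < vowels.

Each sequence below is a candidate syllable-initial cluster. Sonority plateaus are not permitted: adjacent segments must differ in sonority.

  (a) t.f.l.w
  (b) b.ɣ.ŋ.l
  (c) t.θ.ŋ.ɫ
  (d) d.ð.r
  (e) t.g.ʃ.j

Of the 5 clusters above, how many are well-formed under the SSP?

(a) 1-3-6-8 → obeys
(b) 2-4-5-6 → obeys
(c) 1-3-5-6 → obeys
(d) 2-4-7 → obeys
(e) 1-2-3-8 → obeys

5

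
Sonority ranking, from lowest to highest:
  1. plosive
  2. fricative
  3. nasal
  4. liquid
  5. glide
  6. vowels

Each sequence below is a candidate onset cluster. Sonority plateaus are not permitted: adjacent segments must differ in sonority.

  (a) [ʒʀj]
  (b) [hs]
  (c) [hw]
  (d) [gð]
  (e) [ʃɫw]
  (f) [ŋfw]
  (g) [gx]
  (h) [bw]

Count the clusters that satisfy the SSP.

(a) [ʒʀj]: profile 2-4-5 — obeys.
(b) [hs]: profile 2-2 — violates.
(c) [hw]: profile 2-5 — obeys.
(d) [gð]: profile 1-2 — obeys.
(e) [ʃɫw]: profile 2-4-5 — obeys.
(f) [ŋfw]: profile 3-2-5 — violates.
(g) [gx]: profile 1-2 — obeys.
(h) [bw]: profile 1-5 — obeys.

6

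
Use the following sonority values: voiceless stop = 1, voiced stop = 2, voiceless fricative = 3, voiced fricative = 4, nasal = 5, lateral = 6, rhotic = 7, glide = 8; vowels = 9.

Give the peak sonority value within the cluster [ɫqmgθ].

6

/ɫ/ is a lateral (sonority 6).
/q/ is a voiceless stop (sonority 1).
/m/ is a nasal (sonority 5).
/g/ is a voiced stop (sonority 2).
/θ/ is a voiceless fricative (sonority 3).
The maximum is 6.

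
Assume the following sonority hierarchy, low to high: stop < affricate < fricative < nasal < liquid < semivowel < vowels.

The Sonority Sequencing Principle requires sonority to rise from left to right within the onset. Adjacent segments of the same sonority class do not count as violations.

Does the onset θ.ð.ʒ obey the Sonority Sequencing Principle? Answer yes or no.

yes

/θ/ is a fricative (sonority 3).
/ð/ is a fricative (sonority 3).
/ʒ/ is a fricative (sonority 3).
The profile 3-3-3 is non-decreasing (plateaus allowed), so the onset satisfies the SSP.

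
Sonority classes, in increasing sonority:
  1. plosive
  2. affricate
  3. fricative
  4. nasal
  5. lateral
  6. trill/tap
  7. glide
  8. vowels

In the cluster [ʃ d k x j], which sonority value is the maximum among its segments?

7

/ʃ/: fricative = 3.
/d/: plosive = 1.
/k/: plosive = 1.
/x/: fricative = 3.
/j/: glide = 7.
The maximum is 7.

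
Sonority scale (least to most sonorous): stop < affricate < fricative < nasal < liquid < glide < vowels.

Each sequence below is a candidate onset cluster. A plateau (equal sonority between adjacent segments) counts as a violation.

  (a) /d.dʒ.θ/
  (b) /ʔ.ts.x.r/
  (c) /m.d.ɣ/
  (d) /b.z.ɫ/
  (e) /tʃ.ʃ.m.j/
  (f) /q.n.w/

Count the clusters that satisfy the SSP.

5

(a) /d.dʒ.θ/: profile 1-2-3 — obeys.
(b) /ʔ.ts.x.r/: profile 1-2-3-5 — obeys.
(c) /m.d.ɣ/: profile 4-1-3 — violates.
(d) /b.z.ɫ/: profile 1-3-5 — obeys.
(e) /tʃ.ʃ.m.j/: profile 2-3-4-6 — obeys.
(f) /q.n.w/: profile 1-4-6 — obeys.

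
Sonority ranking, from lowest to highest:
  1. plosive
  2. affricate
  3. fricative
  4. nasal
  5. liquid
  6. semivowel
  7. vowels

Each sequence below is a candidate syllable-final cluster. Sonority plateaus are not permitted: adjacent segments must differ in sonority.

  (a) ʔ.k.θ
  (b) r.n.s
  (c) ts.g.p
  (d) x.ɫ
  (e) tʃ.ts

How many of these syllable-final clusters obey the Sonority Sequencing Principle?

1

(a) sonority 1-1-3: ill-formed.
(b) sonority 5-4-3: well-formed.
(c) sonority 2-1-1: ill-formed.
(d) sonority 3-5: ill-formed.
(e) sonority 2-2: ill-formed.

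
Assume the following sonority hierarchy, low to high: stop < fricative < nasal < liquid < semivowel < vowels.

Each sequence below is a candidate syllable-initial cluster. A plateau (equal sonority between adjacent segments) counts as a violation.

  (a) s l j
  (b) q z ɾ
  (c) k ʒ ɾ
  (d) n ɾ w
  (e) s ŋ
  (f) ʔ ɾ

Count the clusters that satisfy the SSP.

6

(a) 2-4-5 → obeys
(b) 1-2-4 → obeys
(c) 1-2-4 → obeys
(d) 3-4-5 → obeys
(e) 2-3 → obeys
(f) 1-4 → obeys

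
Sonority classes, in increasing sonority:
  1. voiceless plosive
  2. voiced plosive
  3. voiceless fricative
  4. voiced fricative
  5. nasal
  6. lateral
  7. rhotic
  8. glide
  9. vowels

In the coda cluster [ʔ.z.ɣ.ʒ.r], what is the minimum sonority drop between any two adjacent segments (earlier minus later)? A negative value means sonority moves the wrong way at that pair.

/ʔ/: voiceless plosive = 1.
/z/: voiced fricative = 4.
/ɣ/: voiced fricative = 4.
/ʒ/: voiced fricative = 4.
/r/: rhotic = 7.
/ʔ/→/z/: change -3.
/z/→/ɣ/: change +0.
/ɣ/→/ʒ/: change +0.
/ʒ/→/r/: change -3.
Minimum = -3.

-3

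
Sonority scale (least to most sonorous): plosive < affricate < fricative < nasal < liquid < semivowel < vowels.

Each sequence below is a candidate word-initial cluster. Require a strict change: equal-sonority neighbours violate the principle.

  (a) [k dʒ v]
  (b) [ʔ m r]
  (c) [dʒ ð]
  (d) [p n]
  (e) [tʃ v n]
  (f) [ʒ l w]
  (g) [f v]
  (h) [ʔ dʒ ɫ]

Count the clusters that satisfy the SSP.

(a) [k dʒ v]: profile 1-2-3 — obeys.
(b) [ʔ m r]: profile 1-4-5 — obeys.
(c) [dʒ ð]: profile 2-3 — obeys.
(d) [p n]: profile 1-4 — obeys.
(e) [tʃ v n]: profile 2-3-4 — obeys.
(f) [ʒ l w]: profile 3-5-6 — obeys.
(g) [f v]: profile 3-3 — violates.
(h) [ʔ dʒ ɫ]: profile 1-2-5 — obeys.

7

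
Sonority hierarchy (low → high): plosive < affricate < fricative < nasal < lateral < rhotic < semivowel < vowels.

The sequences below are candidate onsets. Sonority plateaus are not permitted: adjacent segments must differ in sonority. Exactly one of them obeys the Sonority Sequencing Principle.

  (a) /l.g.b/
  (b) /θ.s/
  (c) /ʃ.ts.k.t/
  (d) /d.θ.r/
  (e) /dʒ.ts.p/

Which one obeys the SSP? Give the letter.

(a) 5-1-1 → violates
(b) 3-3 → violates
(c) 3-2-1-1 → violates
(d) 1-3-6 → obeys
(e) 2-2-1 → violates

d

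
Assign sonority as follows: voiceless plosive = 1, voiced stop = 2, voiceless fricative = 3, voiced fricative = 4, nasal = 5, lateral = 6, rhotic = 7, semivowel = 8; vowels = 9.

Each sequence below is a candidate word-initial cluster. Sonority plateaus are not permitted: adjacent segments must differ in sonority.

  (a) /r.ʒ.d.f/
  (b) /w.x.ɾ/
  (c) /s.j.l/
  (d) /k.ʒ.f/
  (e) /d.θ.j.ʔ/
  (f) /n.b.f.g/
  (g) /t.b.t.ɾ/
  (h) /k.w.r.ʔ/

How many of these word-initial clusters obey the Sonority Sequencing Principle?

(a) /r.ʒ.d.f/: profile 7-4-2-3 — violates.
(b) /w.x.ɾ/: profile 8-3-7 — violates.
(c) /s.j.l/: profile 3-8-6 — violates.
(d) /k.ʒ.f/: profile 1-4-3 — violates.
(e) /d.θ.j.ʔ/: profile 2-3-8-1 — violates.
(f) /n.b.f.g/: profile 5-2-3-2 — violates.
(g) /t.b.t.ɾ/: profile 1-2-1-7 — violates.
(h) /k.w.r.ʔ/: profile 1-8-7-1 — violates.

0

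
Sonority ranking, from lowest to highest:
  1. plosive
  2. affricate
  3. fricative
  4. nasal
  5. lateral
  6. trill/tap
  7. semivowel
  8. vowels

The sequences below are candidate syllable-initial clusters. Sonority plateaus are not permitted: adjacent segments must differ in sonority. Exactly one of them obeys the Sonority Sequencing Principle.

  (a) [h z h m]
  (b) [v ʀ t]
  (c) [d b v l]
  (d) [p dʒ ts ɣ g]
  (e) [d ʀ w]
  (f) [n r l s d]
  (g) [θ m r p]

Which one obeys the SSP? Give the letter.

(a) sonority 3-3-3-4: ill-formed.
(b) sonority 3-6-1: ill-formed.
(c) sonority 1-1-3-5: ill-formed.
(d) sonority 1-2-2-3-1: ill-formed.
(e) sonority 1-6-7: well-formed.
(f) sonority 4-6-5-3-1: ill-formed.
(g) sonority 3-4-6-1: ill-formed.

e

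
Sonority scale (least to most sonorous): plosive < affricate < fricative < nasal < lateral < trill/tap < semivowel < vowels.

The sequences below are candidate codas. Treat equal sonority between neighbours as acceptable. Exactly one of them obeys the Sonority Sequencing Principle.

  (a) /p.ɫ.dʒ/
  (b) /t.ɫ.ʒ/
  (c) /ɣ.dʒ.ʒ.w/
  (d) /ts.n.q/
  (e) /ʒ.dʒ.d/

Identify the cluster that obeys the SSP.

e

(a) /p.ɫ.dʒ/: profile 1-5-2 — violates.
(b) /t.ɫ.ʒ/: profile 1-5-3 — violates.
(c) /ɣ.dʒ.ʒ.w/: profile 3-2-3-7 — violates.
(d) /ts.n.q/: profile 2-4-1 — violates.
(e) /ʒ.dʒ.d/: profile 3-2-1 — obeys.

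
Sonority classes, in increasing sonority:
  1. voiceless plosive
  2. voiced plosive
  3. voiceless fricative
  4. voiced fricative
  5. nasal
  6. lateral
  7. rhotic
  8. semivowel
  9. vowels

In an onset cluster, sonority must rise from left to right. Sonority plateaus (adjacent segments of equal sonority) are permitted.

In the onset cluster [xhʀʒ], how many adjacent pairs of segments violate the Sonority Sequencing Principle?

/x/ is a voiceless fricative (sonority 3).
/h/ is a voiceless fricative (sonority 3).
/ʀ/ is a rhotic (sonority 7).
/ʒ/ is a voiced fricative (sonority 4).
/x/→/h/: 3→3 (plateau, allowed) — ok.
/h/→/ʀ/: 3→7 (rises) — ok.
/ʀ/→/ʒ/: 7→4 (does not rise) — violation.

1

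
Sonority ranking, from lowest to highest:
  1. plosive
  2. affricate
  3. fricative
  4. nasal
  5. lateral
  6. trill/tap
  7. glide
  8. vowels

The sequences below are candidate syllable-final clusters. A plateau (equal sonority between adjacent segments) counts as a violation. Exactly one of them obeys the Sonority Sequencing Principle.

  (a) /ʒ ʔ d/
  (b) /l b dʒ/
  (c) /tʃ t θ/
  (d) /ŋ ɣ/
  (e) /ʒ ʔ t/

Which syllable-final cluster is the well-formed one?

d

(a) 3-1-1 → violates
(b) 5-1-2 → violates
(c) 2-1-3 → violates
(d) 4-3 → obeys
(e) 3-1-1 → violates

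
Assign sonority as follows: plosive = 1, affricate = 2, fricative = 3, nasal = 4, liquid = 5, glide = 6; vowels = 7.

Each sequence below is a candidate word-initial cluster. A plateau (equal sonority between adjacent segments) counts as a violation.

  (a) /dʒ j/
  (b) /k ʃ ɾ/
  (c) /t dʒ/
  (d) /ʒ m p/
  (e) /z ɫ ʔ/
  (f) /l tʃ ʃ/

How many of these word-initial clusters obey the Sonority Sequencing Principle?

(a) sonority 2-6: well-formed.
(b) sonority 1-3-5: well-formed.
(c) sonority 1-2: well-formed.
(d) sonority 3-4-1: ill-formed.
(e) sonority 3-5-1: ill-formed.
(f) sonority 5-2-3: ill-formed.

3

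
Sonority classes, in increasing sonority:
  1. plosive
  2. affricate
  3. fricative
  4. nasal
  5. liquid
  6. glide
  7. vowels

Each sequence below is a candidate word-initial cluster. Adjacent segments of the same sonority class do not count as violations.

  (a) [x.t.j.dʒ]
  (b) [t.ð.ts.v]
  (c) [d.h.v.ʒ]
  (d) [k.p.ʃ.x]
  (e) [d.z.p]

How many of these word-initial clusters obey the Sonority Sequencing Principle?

(a) sonority 3-1-6-2: ill-formed.
(b) sonority 1-3-2-3: ill-formed.
(c) sonority 1-3-3-3: well-formed.
(d) sonority 1-1-3-3: well-formed.
(e) sonority 1-3-1: ill-formed.

2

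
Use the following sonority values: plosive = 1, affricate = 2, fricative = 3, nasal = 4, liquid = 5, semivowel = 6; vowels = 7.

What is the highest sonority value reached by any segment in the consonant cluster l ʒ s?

/l/ is a liquid (sonority 5).
/ʒ/ is a fricative (sonority 3).
/s/ is a fricative (sonority 3).
The maximum is 5.

5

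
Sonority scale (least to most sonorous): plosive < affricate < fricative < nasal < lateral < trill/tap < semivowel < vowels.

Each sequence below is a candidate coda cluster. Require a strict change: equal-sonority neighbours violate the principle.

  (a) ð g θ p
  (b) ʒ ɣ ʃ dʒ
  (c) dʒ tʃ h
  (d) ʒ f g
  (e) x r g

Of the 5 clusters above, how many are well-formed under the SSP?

(a) 3-1-3-1 → violates
(b) 3-3-3-2 → violates
(c) 2-2-3 → violates
(d) 3-3-1 → violates
(e) 3-6-1 → violates

0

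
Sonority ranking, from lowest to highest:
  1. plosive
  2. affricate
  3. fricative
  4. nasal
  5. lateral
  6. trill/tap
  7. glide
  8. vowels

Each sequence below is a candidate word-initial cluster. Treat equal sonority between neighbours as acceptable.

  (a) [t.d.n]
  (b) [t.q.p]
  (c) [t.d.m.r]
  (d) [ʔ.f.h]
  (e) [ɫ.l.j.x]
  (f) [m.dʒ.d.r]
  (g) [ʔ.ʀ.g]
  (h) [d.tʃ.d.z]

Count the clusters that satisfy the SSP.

(a) 1-1-4 → obeys
(b) 1-1-1 → obeys
(c) 1-1-4-6 → obeys
(d) 1-3-3 → obeys
(e) 5-5-7-3 → violates
(f) 4-2-1-6 → violates
(g) 1-6-1 → violates
(h) 1-2-1-3 → violates

4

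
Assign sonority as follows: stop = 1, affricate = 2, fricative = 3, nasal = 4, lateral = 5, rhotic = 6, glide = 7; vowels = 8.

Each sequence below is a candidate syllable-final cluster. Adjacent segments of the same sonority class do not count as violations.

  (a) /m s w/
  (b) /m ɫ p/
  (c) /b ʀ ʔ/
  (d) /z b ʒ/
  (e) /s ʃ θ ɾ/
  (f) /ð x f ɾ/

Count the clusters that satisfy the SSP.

0

(a) 4-3-7 → violates
(b) 4-5-1 → violates
(c) 1-6-1 → violates
(d) 3-1-3 → violates
(e) 3-3-3-6 → violates
(f) 3-3-3-6 → violates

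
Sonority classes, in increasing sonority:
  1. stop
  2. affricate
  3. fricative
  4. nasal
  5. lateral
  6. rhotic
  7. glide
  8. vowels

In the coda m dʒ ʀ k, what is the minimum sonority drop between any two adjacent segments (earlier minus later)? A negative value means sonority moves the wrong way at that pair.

/m/: nasal = 4.
/dʒ/: affricate = 2.
/ʀ/: rhotic = 6.
/k/: stop = 1.
/m/→/dʒ/: change +2.
/dʒ/→/ʀ/: change -4.
/ʀ/→/k/: change +5.
Minimum = -4.

-4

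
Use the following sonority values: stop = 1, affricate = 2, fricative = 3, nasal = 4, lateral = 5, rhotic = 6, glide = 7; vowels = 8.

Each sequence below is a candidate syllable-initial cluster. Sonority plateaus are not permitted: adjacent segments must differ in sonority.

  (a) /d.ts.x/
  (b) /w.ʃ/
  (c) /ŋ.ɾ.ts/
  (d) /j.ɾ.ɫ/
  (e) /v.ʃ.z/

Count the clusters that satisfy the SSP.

(a) sonority 1-2-3: well-formed.
(b) sonority 7-3: ill-formed.
(c) sonority 4-6-2: ill-formed.
(d) sonority 7-6-5: ill-formed.
(e) sonority 3-3-3: ill-formed.

1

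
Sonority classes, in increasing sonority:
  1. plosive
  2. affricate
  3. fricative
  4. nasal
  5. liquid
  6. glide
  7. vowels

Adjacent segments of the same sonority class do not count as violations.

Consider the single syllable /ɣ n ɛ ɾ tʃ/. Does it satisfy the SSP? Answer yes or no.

Onset: /ɣ/ is a fricative (sonority 3), /n/ is a nasal (sonority 4); then the nucleus /ɛ/ (sonority 7).
Onset profile 3-4-7 — rises to the nucleus.
Coda: /ɾ/ is a liquid (sonority 5), /tʃ/ is an affricate (sonority 2).
Coda profile 7-5-2 — falls from the nucleus.

yes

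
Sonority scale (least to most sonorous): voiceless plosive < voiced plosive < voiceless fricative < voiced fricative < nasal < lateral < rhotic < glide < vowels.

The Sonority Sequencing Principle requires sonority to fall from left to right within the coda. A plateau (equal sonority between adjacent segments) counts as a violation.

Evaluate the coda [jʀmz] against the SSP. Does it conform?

/j/ is a glide (sonority 8).
/ʀ/ is a rhotic (sonority 7).
/m/ is a nasal (sonority 5).
/z/ is a voiced fricative (sonority 4).
The profile 8-7-5-4 strictly falls, so the coda satisfies the SSP.

yes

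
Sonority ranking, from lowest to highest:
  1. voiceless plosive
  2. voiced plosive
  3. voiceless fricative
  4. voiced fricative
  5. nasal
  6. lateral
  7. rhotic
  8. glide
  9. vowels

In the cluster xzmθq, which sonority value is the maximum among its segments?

5

/x/: voiceless fricative = 3.
/z/: voiced fricative = 4.
/m/: nasal = 5.
/θ/: voiceless fricative = 3.
/q/: voiceless plosive = 1.
The maximum is 5.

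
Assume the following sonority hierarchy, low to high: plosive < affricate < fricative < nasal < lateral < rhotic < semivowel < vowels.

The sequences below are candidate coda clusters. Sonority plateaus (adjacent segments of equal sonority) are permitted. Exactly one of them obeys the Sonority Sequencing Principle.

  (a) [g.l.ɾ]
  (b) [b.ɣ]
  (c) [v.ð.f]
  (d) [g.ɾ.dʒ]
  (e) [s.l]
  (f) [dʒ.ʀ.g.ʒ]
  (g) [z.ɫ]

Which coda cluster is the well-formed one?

(a) 1-5-6 → violates
(b) 1-3 → violates
(c) 3-3-3 → obeys
(d) 1-6-2 → violates
(e) 3-5 → violates
(f) 2-6-1-3 → violates
(g) 3-5 → violates

c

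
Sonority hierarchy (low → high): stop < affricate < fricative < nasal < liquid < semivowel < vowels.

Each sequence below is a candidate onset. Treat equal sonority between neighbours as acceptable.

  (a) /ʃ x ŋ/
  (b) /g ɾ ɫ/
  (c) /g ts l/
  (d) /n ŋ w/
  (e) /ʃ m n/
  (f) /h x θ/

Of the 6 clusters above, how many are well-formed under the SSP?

6

(a) sonority 3-3-4: well-formed.
(b) sonority 1-5-5: well-formed.
(c) sonority 1-2-5: well-formed.
(d) sonority 4-4-6: well-formed.
(e) sonority 3-4-4: well-formed.
(f) sonority 3-3-3: well-formed.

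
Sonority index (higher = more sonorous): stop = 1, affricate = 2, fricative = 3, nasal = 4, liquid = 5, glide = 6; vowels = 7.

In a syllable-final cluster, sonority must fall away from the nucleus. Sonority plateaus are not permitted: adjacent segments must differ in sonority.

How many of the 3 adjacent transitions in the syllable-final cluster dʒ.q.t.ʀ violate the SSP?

2

/dʒ/ — affricate, sonority 2.
/q/ — stop, sonority 1.
/t/ — stop, sonority 1.
/ʀ/ — liquid, sonority 5.
/dʒ/→/q/: 2→1 (falls) — ok.
/q/→/t/: 1→1 (plateau) — violation.
/t/→/ʀ/: 1→5 (does not fall) — violation.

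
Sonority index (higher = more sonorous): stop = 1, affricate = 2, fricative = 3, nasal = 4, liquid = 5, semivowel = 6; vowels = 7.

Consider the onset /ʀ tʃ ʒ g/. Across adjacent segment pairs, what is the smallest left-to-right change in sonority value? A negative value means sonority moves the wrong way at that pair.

/ʀ/ is a liquid (sonority 5).
/tʃ/ is an affricate (sonority 2).
/ʒ/ is a fricative (sonority 3).
/g/ is a stop (sonority 1).
/ʀ/→/tʃ/: change -3.
/tʃ/→/ʒ/: change +1.
/ʒ/→/g/: change -2.
Minimum = -3.

-3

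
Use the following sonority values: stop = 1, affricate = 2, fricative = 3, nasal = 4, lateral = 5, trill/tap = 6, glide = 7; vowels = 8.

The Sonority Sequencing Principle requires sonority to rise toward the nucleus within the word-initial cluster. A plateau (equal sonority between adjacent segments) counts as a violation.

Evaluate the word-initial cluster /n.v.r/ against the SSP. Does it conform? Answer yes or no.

/n/ — nasal, sonority 4.
/v/ — fricative, sonority 3.
/r/ — trill/tap, sonority 6.
The profile is 4-3-6. Between /n/ (4) and /v/ (3) sonority does not rise, so the cluster violates the SSP.

no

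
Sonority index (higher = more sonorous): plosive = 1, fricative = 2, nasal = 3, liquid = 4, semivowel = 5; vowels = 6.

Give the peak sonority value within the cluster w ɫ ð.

5

/w/ — semivowel, sonority 5.
/ɫ/ — liquid, sonority 4.
/ð/ — fricative, sonority 2.
The maximum is 5.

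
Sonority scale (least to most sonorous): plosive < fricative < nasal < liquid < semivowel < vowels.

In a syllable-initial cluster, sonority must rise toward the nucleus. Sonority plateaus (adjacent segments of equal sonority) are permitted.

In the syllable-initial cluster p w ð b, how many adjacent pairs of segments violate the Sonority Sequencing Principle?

2

/p/ — plosive, sonority 1.
/w/ — semivowel, sonority 5.
/ð/ — fricative, sonority 2.
/b/ — plosive, sonority 1.
/p/→/w/: 1→5 (rises) — ok.
/w/→/ð/: 5→2 (does not rise) — violation.
/ð/→/b/: 2→1 (does not rise) — violation.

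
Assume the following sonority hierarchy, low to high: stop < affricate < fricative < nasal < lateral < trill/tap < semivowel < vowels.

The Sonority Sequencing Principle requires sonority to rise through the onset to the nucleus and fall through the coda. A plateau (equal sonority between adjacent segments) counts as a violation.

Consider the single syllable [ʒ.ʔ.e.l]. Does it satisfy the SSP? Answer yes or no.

Onset: /ʒ/ is a fricative (sonority 3), /ʔ/ is a stop (sonority 1); then the nucleus /e/ (sonority 8).
Onset profile 3-1-8 — does not strictly rise throughout.
Coda: /l/ is a lateral (sonority 5).
Coda profile 8-5 — falls from the nucleus.

no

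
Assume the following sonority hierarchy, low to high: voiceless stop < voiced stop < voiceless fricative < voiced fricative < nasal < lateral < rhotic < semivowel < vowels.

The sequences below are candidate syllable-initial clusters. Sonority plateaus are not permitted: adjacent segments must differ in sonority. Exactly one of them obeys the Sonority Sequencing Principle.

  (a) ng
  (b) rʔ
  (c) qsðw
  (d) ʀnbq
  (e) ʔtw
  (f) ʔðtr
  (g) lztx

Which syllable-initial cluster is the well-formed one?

c

(a) ng: profile 5-2 — violates.
(b) rʔ: profile 7-1 — violates.
(c) qsðw: profile 1-3-4-8 — obeys.
(d) ʀnbq: profile 7-5-2-1 — violates.
(e) ʔtw: profile 1-1-8 — violates.
(f) ʔðtr: profile 1-4-1-7 — violates.
(g) lztx: profile 6-4-1-3 — violates.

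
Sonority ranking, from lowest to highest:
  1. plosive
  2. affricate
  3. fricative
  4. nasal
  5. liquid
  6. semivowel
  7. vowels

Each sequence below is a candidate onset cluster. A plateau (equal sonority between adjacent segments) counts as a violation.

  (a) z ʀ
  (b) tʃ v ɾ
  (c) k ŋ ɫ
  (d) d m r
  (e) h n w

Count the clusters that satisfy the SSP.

5

(a) z ʀ: profile 3-5 — obeys.
(b) tʃ v ɾ: profile 2-3-5 — obeys.
(c) k ŋ ɫ: profile 1-4-5 — obeys.
(d) d m r: profile 1-4-5 — obeys.
(e) h n w: profile 3-4-6 — obeys.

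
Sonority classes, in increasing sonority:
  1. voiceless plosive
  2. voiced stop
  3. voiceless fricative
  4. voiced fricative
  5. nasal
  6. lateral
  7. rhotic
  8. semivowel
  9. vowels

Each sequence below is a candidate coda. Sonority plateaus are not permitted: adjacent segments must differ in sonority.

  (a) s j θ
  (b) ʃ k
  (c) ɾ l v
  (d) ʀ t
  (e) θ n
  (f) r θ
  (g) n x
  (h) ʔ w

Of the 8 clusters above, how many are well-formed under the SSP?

(a) sonority 3-8-3: ill-formed.
(b) sonority 3-1: well-formed.
(c) sonority 7-6-4: well-formed.
(d) sonority 7-1: well-formed.
(e) sonority 3-5: ill-formed.
(f) sonority 7-3: well-formed.
(g) sonority 5-3: well-formed.
(h) sonority 1-8: ill-formed.

5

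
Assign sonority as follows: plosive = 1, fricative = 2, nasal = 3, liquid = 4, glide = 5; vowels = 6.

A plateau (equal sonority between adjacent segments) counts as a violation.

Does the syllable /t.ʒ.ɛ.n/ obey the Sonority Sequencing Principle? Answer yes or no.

yes

Onset: /t/ is a plosive (sonority 1), /ʒ/ is a fricative (sonority 2); then the nucleus /ɛ/ (sonority 6).
Onset profile 1-2-6 — rises to the nucleus.
Coda: /n/ is a nasal (sonority 3).
Coda profile 6-3 — falls from the nucleus.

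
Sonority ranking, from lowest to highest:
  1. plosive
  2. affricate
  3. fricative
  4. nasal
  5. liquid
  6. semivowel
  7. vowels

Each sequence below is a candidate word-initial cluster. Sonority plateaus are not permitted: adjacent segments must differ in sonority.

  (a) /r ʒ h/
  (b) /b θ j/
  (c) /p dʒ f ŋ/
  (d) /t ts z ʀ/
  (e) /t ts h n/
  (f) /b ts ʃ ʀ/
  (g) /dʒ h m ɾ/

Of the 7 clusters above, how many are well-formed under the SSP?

(a) /r ʒ h/: profile 5-3-3 — violates.
(b) /b θ j/: profile 1-3-6 — obeys.
(c) /p dʒ f ŋ/: profile 1-2-3-4 — obeys.
(d) /t ts z ʀ/: profile 1-2-3-5 — obeys.
(e) /t ts h n/: profile 1-2-3-4 — obeys.
(f) /b ts ʃ ʀ/: profile 1-2-3-5 — obeys.
(g) /dʒ h m ɾ/: profile 2-3-4-5 — obeys.

6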